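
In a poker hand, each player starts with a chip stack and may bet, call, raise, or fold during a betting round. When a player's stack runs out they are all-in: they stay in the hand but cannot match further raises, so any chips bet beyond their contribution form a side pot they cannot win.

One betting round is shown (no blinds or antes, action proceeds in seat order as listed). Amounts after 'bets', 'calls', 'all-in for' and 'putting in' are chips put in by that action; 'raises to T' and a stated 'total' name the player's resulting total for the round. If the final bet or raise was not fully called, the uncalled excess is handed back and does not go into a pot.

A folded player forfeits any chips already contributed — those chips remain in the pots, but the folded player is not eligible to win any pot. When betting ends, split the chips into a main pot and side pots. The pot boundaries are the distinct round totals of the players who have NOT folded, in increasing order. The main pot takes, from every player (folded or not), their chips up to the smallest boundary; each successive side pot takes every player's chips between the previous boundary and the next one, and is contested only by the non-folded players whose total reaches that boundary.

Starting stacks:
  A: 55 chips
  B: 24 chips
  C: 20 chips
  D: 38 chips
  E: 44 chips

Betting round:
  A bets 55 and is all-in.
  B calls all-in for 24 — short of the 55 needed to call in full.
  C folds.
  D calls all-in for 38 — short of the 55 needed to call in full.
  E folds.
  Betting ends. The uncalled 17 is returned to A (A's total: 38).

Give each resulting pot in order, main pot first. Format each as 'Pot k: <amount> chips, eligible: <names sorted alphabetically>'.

Pot 1: 72 chips, eligible: A, B, D
Pot 2: 28 chips, eligible: A, D

Derivation:
Contributions (after 17 returned to A): A=38, B=24, D=38
Folded: C, E
Pot levels (distinct totals of non-folded players): 24, 38
Layer 1-24: 24 each from A, B, D = 24*3 = 72 chips; eligible A, B, D
Layer 25-38: 14 each from A, D = 14*2 = 28 chips; eligible A, D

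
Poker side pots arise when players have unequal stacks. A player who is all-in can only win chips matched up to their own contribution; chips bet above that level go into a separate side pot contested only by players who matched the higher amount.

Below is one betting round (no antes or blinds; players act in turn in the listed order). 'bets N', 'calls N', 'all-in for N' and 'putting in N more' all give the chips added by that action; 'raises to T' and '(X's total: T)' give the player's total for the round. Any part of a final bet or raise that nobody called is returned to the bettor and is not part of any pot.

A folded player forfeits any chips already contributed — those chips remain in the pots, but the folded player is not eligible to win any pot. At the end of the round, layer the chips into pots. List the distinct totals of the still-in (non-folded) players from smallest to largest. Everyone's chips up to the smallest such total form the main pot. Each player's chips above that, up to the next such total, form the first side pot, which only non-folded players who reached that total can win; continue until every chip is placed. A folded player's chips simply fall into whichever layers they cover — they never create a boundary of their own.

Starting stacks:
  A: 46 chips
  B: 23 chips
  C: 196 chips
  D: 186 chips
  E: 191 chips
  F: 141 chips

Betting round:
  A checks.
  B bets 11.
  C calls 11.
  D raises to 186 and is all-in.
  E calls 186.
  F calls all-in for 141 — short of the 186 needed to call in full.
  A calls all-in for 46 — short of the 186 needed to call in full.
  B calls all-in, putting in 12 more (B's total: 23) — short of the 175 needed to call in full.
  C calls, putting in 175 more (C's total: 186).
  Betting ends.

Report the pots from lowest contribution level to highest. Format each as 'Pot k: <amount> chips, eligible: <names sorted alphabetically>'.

Pot 1: 138 chips, eligible: A, B, C, D, E, F
Pot 2: 115 chips, eligible: A, C, D, E, F
Pot 3: 380 chips, eligible: C, D, E, F
Pot 4: 135 chips, eligible: C, D, E

Derivation:
Contributions: A=46, B=23, C=186, D=186, E=186, F=141
Pot levels (distinct totals of non-folded players): 23, 46, 141, 186
Layer 1-23: 23 each from A, B, C, D, E, F = 23*6 = 138 chips; eligible A, B, C, D, E, F
Layer 24-46: 23 each from A, C, D, E, F = 23*5 = 115 chips; eligible A, C, D, E, F
Layer 47-141: 95 each from C, D, E, F = 95*4 = 380 chips; eligible C, D, E, F
Layer 142-186: 45 each from C, D, E = 45*3 = 135 chips; eligible C, D, E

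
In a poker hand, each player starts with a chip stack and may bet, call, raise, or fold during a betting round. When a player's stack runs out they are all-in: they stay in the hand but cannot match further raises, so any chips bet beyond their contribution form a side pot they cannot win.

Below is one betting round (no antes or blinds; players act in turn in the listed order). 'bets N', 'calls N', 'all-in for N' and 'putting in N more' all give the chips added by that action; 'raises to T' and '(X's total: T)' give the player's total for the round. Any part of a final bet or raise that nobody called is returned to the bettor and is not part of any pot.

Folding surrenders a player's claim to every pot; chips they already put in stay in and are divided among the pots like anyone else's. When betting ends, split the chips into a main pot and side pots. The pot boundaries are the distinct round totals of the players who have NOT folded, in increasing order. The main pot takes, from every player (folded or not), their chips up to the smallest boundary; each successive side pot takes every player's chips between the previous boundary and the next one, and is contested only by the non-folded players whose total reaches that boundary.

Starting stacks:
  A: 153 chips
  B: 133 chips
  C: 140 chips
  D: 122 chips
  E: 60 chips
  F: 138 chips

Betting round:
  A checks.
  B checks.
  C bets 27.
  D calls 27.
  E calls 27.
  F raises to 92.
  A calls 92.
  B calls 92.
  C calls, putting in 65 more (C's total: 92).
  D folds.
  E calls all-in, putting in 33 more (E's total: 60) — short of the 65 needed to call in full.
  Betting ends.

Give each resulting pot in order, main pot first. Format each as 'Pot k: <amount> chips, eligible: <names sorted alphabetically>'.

Pot 1: 327 chips, eligible: A, B, C, E, F
Pot 2: 128 chips, eligible: A, B, C, F

Derivation:
Contributions: A=92, B=92, C=92, D=27, E=60, F=92
Folded: D
Pot levels (distinct totals of non-folded players): 60, 92
Layer 1-60: A 60 + B 60 + C 60 + D 27 + E 60 + F 60 = 327 chips; eligible A, B, C, E, F
Layer 61-92: 32 each from A, B, C, F = 32*4 = 128 chips; eligible A, B, C, F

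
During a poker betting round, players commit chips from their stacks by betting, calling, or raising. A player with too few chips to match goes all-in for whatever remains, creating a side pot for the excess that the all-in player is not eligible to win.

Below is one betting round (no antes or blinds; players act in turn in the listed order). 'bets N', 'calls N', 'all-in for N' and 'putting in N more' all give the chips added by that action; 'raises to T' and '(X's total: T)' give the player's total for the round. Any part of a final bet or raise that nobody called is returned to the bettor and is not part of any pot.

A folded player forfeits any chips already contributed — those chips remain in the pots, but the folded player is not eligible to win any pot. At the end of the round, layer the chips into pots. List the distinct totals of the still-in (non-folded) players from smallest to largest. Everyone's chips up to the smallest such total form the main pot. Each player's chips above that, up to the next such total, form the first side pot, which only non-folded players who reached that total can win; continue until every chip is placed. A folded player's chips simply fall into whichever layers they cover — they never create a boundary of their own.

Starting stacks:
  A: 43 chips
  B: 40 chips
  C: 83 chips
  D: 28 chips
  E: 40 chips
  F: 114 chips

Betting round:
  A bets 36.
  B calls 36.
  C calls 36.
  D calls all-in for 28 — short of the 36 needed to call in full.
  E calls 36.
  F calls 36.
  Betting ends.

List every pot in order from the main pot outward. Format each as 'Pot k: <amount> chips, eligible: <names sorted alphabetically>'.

Pot 1: 168 chips, eligible: A, B, C, D, E, F
Pot 2: 40 chips, eligible: A, B, C, E, F

Derivation:
Contributions: A=36, B=36, C=36, D=28, E=36, F=36
Pot levels (distinct totals of non-folded players): 28, 36
Layer 1-28: 28 each from A, B, C, D, E, F = 28*6 = 168 chips; eligible A, B, C, D, E, F
Layer 29-36: 8 each from A, B, C, E, F = 8*5 = 40 chips; eligible A, B, C, E, F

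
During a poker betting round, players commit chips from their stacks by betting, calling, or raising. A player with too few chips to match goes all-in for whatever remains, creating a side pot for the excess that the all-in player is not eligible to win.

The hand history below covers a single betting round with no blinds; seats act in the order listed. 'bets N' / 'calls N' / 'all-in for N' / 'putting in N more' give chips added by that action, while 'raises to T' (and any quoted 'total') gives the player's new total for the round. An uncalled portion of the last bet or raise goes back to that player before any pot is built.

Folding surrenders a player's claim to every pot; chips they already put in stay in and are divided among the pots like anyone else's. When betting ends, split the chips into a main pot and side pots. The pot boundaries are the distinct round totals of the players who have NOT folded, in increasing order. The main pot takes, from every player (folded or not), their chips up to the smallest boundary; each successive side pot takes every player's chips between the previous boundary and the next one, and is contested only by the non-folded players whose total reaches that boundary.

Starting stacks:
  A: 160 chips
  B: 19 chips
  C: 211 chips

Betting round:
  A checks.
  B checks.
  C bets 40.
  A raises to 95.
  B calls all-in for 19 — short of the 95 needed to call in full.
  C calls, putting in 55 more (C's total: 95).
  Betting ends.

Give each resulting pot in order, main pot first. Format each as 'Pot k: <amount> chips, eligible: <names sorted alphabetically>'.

Contributions: A=95, B=19, C=95
Pot levels (distinct totals of non-folded players): 19, 95
Layer 1-19: 19 each from A, B, C = 19*3 = 57 chips; eligible A, B, C
Layer 20-95: 76 each from A, C = 76*2 = 152 chips; eligible A, C

Pot 1: 57 chips, eligible: A, B, C
Pot 2: 152 chips, eligible: A, C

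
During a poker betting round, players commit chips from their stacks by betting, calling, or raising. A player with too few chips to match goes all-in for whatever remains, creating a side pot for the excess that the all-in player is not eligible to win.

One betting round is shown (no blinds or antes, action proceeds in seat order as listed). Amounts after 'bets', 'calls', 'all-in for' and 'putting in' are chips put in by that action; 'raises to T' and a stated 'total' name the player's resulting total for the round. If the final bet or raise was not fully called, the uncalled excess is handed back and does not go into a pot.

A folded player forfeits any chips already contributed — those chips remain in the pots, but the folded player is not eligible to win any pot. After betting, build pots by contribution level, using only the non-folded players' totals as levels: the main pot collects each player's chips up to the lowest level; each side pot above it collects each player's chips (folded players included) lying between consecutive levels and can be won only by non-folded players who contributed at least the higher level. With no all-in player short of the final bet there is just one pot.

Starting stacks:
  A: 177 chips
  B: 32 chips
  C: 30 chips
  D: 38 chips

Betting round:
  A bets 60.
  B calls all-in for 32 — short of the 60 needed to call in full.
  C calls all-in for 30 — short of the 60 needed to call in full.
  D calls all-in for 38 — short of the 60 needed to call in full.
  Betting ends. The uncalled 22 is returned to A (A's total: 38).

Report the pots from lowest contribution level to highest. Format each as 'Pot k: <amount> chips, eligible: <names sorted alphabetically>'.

Contributions (after 22 returned to A): A=38, B=32, C=30, D=38
Pot levels (distinct totals of non-folded players): 30, 32, 38
Layer 1-30: 30 each from A, B, C, D = 30*4 = 120 chips; eligible A, B, C, D
Layer 31-32: 2 each from A, B, D = 2*3 = 6 chips; eligible A, B, D
Layer 33-38: 6 each from A, D = 6*2 = 12 chips; eligible A, D

Pot 1: 120 chips, eligible: A, B, C, D
Pot 2: 6 chips, eligible: A, B, D
Pot 3: 12 chips, eligible: A, D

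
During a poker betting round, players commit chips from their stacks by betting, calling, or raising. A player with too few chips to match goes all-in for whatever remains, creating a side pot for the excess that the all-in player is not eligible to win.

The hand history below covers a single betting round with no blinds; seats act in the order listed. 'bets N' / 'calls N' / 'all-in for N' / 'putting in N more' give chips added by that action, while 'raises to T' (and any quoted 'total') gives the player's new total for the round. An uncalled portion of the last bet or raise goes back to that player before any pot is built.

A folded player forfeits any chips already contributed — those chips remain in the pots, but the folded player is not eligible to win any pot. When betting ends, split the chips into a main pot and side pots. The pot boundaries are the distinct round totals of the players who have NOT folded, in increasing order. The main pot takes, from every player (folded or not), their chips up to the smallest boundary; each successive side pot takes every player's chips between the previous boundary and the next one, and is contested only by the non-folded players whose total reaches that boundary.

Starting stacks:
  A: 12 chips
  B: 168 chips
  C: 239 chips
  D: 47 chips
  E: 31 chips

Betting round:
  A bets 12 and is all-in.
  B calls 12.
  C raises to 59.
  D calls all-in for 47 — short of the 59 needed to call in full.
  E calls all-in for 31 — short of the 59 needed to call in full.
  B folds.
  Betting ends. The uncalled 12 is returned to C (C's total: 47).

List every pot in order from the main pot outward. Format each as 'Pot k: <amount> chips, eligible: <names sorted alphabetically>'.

Contributions (after 12 returned to C): A=12, B=12, C=47, D=47, E=31
Folded: B
Pot levels (distinct totals of non-folded players): 12, 31, 47
Layer 1-12: 12 each from A, B, C, D, E = 12*5 = 60 chips; eligible A, C, D, E
Layer 13-31: 19 each from C, D, E = 19*3 = 57 chips; eligible C, D, E
Layer 32-47: 16 each from C, D = 16*2 = 32 chips; eligible C, D

Pot 1: 60 chips, eligible: A, C, D, E
Pot 2: 57 chips, eligible: C, D, E
Pot 3: 32 chips, eligible: C, D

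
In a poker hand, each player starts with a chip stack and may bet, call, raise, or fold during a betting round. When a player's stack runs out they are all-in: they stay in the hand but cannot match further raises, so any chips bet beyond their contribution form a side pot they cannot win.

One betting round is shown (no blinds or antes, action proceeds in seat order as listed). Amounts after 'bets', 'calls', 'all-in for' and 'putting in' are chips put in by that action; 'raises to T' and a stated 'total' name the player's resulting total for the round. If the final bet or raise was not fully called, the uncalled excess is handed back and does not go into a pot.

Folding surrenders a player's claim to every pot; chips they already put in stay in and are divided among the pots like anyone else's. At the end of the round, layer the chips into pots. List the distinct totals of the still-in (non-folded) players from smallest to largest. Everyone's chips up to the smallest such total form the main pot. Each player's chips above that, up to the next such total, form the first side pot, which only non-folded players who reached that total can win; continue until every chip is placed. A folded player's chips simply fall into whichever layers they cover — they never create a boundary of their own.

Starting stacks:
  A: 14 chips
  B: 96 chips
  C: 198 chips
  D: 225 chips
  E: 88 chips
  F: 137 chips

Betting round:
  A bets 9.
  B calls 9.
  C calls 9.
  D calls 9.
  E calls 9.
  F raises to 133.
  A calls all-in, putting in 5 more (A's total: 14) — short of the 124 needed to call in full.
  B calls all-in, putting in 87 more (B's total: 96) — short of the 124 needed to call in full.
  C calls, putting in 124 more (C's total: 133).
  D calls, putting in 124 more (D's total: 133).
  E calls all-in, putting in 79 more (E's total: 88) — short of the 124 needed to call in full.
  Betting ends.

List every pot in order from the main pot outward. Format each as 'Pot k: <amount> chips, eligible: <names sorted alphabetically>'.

Pot 1: 84 chips, eligible: A, B, C, D, E, F
Pot 2: 370 chips, eligible: B, C, D, E, F
Pot 3: 32 chips, eligible: B, C, D, F
Pot 4: 111 chips, eligible: C, D, F

Derivation:
Contributions: A=14, B=96, C=133, D=133, E=88, F=133
Pot levels (distinct totals of non-folded players): 14, 88, 96, 133
Layer 1-14: 14 each from A, B, C, D, E, F = 14*6 = 84 chips; eligible A, B, C, D, E, F
Layer 15-88: 74 each from B, C, D, E, F = 74*5 = 370 chips; eligible B, C, D, E, F
Layer 89-96: 8 each from B, C, D, F = 8*4 = 32 chips; eligible B, C, D, F
Layer 97-133: 37 each from C, D, F = 37*3 = 111 chips; eligible C, D, F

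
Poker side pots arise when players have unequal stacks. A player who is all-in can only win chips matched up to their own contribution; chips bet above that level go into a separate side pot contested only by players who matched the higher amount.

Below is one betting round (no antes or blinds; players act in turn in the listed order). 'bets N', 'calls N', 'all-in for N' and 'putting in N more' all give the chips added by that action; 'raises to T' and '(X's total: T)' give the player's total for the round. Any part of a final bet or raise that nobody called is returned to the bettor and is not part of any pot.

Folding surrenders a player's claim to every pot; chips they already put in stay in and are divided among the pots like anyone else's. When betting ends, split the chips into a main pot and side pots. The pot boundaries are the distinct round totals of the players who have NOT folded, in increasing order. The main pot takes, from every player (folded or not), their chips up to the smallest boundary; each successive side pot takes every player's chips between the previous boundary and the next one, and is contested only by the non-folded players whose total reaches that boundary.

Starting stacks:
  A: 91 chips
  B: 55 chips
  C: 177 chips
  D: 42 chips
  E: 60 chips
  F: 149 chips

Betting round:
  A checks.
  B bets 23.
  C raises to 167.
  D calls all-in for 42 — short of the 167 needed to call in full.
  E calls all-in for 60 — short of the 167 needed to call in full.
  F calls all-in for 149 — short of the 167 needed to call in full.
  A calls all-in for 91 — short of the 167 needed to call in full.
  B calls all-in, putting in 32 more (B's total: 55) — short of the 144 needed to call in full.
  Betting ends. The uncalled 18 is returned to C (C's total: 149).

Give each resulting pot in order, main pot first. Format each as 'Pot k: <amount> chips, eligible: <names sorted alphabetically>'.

Pot 1: 252 chips, eligible: A, B, C, D, E, F
Pot 2: 65 chips, eligible: A, B, C, E, F
Pot 3: 20 chips, eligible: A, C, E, F
Pot 4: 93 chips, eligible: A, C, F
Pot 5: 116 chips, eligible: C, F

Derivation:
Contributions (after 18 returned to C): A=91, B=55, C=149, D=42, E=60, F=149
Pot levels (distinct totals of non-folded players): 42, 55, 60, 91, 149
Layer 1-42: 42 each from A, B, C, D, E, F = 42*6 = 252 chips; eligible A, B, C, D, E, F
Layer 43-55: 13 each from A, B, C, E, F = 13*5 = 65 chips; eligible A, B, C, E, F
Layer 56-60: 5 each from A, C, E, F = 5*4 = 20 chips; eligible A, C, E, F
Layer 61-91: 31 each from A, C, F = 31*3 = 93 chips; eligible A, C, F
Layer 92-149: 58 each from C, F = 58*2 = 116 chips; eligible C, F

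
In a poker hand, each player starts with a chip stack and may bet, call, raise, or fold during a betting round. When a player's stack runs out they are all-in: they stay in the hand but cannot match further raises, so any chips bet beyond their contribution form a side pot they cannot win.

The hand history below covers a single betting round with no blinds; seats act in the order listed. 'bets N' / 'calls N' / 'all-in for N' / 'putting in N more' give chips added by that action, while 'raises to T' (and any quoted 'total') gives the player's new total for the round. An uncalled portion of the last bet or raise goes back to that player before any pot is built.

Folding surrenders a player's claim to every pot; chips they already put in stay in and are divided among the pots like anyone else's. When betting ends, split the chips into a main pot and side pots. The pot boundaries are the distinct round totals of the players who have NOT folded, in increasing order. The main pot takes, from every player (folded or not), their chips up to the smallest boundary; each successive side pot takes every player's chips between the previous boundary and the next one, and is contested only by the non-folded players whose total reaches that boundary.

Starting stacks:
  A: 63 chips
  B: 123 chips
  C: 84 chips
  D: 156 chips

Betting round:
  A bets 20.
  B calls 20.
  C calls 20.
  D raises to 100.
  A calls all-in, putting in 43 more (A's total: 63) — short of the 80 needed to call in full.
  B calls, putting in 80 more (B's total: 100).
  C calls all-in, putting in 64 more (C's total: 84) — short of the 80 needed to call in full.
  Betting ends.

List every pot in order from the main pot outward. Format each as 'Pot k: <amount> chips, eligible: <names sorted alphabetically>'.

Pot 1: 252 chips, eligible: A, B, C, D
Pot 2: 63 chips, eligible: B, C, D
Pot 3: 32 chips, eligible: B, D

Derivation:
Contributions: A=63, B=100, C=84, D=100
Pot levels (distinct totals of non-folded players): 63, 84, 100
Layer 1-63: 63 each from A, B, C, D = 63*4 = 252 chips; eligible A, B, C, D
Layer 64-84: 21 each from B, C, D = 21*3 = 63 chips; eligible B, C, D
Layer 85-100: 16 each from B, D = 16*2 = 32 chips; eligible B, D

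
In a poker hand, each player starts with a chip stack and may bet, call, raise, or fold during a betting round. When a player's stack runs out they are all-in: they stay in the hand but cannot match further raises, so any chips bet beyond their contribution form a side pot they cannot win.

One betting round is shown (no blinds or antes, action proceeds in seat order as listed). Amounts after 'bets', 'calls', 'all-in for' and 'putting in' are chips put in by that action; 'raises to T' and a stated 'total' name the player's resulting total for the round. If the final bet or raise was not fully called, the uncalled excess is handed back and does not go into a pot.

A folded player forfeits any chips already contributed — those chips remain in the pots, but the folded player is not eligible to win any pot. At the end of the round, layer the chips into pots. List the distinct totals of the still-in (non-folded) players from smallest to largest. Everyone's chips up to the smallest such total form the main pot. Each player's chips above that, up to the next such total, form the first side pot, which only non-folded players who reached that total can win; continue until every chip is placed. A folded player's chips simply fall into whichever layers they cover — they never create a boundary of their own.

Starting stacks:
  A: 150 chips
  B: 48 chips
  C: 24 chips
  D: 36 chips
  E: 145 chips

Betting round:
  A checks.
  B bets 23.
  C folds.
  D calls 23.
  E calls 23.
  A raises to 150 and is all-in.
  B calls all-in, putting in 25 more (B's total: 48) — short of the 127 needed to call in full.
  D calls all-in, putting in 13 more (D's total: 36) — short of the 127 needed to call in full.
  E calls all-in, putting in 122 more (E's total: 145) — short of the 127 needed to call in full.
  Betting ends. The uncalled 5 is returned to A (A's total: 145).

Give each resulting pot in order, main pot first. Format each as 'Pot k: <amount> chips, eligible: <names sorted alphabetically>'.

Contributions (after 5 returned to A): A=145, B=48, D=36, E=145
Folded: C
Pot levels (distinct totals of non-folded players): 36, 48, 145
Layer 1-36: 36 each from A, B, D, E = 36*4 = 144 chips; eligible A, B, D, E
Layer 37-48: 12 each from A, B, E = 12*3 = 36 chips; eligible A, B, E
Layer 49-145: 97 each from A, E = 97*2 = 194 chips; eligible A, E

Pot 1: 144 chips, eligible: A, B, D, E
Pot 2: 36 chips, eligible: A, B, E
Pot 3: 194 chips, eligible: A, E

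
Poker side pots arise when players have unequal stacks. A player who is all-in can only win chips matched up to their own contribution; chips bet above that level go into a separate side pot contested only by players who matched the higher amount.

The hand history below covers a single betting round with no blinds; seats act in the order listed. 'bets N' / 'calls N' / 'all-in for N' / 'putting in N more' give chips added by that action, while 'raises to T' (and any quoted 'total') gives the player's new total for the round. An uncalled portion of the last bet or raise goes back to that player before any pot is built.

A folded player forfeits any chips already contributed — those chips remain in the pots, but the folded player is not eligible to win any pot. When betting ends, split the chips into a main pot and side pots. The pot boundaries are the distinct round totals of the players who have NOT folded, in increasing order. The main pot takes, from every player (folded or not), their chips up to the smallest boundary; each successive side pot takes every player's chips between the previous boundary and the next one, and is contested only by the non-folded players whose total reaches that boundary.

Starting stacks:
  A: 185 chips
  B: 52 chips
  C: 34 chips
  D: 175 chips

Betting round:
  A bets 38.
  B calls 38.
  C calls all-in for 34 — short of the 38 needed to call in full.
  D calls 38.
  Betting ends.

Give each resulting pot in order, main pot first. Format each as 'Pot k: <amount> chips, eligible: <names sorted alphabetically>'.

Pot 1: 136 chips, eligible: A, B, C, D
Pot 2: 12 chips, eligible: A, B, D

Derivation:
Contributions: A=38, B=38, C=34, D=38
Pot levels (distinct totals of non-folded players): 34, 38
Layer 1-34: 34 each from A, B, C, D = 34*4 = 136 chips; eligible A, B, C, D
Layer 35-38: 4 each from A, B, D = 4*3 = 12 chips; eligible A, B, D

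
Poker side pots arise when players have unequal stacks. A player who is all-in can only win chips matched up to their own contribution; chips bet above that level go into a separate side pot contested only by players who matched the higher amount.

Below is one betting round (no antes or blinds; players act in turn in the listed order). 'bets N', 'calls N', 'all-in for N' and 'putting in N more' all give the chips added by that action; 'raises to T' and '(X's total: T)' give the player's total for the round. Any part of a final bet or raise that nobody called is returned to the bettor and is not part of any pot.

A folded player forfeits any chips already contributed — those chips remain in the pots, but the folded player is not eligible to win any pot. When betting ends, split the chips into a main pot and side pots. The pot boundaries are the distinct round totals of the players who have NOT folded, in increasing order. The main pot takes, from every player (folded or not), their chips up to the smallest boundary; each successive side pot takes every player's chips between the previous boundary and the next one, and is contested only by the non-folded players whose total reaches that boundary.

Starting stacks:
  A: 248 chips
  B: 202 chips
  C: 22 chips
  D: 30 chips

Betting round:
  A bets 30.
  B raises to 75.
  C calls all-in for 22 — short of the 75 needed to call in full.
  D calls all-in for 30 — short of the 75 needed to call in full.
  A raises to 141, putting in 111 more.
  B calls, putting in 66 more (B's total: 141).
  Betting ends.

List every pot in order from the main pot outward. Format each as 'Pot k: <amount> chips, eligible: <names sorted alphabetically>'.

Contributions: A=141, B=141, C=22, D=30
Pot levels (distinct totals of non-folded players): 22, 30, 141
Layer 1-22: 22 each from A, B, C, D = 22*4 = 88 chips; eligible A, B, C, D
Layer 23-30: 8 each from A, B, D = 8*3 = 24 chips; eligible A, B, D
Layer 31-141: 111 each from A, B = 111*2 = 222 chips; eligible A, B

Pot 1: 88 chips, eligible: A, B, C, D
Pot 2: 24 chips, eligible: A, B, D
Pot 3: 222 chips, eligible: A, B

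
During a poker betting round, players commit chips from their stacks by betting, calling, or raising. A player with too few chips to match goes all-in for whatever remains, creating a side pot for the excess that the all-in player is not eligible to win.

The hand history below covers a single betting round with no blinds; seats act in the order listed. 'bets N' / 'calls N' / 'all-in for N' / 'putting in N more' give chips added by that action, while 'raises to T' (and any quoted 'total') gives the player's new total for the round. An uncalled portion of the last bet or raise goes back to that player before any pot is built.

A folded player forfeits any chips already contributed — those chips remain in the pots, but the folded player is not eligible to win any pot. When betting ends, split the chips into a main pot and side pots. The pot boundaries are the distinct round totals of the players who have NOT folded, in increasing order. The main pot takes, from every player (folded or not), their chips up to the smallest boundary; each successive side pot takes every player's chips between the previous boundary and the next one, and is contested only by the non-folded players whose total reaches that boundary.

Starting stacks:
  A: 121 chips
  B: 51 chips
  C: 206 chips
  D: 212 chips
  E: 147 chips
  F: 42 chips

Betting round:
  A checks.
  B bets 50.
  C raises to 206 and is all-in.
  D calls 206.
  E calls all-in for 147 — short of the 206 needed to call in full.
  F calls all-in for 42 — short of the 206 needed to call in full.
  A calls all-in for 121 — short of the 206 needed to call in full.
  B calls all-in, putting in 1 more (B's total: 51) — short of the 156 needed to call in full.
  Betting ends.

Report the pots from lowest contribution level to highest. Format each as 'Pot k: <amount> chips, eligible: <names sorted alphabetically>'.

Contributions: A=121, B=51, C=206, D=206, E=147, F=42
Pot levels (distinct totals of non-folded players): 42, 51, 121, 147, 206
Layer 1-42: 42 each from A, B, C, D, E, F = 42*6 = 252 chips; eligible A, B, C, D, E, F
Layer 43-51: 9 each from A, B, C, D, E = 9*5 = 45 chips; eligible A, B, C, D, E
Layer 52-121: 70 each from A, C, D, E = 70*4 = 280 chips; eligible A, C, D, E
Layer 122-147: 26 each from C, D, E = 26*3 = 78 chips; eligible C, D, E
Layer 148-206: 59 each from C, D = 59*2 = 118 chips; eligible C, D

Pot 1: 252 chips, eligible: A, B, C, D, E, F
Pot 2: 45 chips, eligible: A, B, C, D, E
Pot 3: 280 chips, eligible: A, C, D, E
Pot 4: 78 chips, eligible: C, D, E
Pot 5: 118 chips, eligible: C, D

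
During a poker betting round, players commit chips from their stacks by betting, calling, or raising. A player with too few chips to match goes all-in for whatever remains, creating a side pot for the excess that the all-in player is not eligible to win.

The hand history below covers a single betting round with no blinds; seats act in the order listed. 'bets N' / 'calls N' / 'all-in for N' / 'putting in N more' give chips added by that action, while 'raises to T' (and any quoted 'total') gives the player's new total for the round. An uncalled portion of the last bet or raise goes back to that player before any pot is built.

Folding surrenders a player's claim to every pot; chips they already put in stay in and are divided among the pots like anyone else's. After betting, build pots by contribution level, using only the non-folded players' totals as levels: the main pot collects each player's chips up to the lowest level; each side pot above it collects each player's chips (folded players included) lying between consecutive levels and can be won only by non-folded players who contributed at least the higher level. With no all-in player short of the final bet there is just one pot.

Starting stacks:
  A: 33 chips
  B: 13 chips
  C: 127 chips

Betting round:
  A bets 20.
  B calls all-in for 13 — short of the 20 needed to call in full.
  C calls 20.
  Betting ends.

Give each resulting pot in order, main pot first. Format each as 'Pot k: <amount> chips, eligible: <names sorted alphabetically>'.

Pot 1: 39 chips, eligible: A, B, C
Pot 2: 14 chips, eligible: A, C

Derivation:
Contributions: A=20, B=13, C=20
Pot levels (distinct totals of non-folded players): 13, 20
Layer 1-13: 13 each from A, B, C = 13*3 = 39 chips; eligible A, B, C
Layer 14-20: 7 each from A, C = 7*2 = 14 chips; eligible A, C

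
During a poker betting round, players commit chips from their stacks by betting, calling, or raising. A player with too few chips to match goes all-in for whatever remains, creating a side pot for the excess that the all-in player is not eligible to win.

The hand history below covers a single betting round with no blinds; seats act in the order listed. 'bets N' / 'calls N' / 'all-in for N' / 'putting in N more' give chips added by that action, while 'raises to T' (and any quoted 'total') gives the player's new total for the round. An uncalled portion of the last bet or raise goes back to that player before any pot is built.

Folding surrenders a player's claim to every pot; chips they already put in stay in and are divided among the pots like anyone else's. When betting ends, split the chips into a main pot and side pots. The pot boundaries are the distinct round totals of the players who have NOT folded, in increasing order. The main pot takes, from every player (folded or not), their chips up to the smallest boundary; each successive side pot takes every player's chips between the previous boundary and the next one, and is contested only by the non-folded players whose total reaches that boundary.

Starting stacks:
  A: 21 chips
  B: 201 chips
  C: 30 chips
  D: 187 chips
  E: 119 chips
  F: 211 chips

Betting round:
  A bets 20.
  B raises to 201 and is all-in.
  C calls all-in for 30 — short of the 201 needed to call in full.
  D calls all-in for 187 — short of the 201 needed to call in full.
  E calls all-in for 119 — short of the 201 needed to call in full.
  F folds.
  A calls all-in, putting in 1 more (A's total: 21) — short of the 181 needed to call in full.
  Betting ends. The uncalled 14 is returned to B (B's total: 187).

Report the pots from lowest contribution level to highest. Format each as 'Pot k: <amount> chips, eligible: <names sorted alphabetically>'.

Contributions (after 14 returned to B): A=21, B=187, C=30, D=187, E=119
Folded: F
Pot levels (distinct totals of non-folded players): 21, 30, 119, 187
Layer 1-21: 21 each from A, B, C, D, E = 21*5 = 105 chips; eligible A, B, C, D, E
Layer 22-30: 9 each from B, C, D, E = 9*4 = 36 chips; eligible B, C, D, E
Layer 31-119: 89 each from B, D, E = 89*3 = 267 chips; eligible B, D, E
Layer 120-187: 68 each from B, D = 68*2 = 136 chips; eligible B, D

Pot 1: 105 chips, eligible: A, B, C, D, E
Pot 2: 36 chips, eligible: B, C, D, E
Pot 3: 267 chips, eligible: B, D, E
Pot 4: 136 chips, eligible: B, D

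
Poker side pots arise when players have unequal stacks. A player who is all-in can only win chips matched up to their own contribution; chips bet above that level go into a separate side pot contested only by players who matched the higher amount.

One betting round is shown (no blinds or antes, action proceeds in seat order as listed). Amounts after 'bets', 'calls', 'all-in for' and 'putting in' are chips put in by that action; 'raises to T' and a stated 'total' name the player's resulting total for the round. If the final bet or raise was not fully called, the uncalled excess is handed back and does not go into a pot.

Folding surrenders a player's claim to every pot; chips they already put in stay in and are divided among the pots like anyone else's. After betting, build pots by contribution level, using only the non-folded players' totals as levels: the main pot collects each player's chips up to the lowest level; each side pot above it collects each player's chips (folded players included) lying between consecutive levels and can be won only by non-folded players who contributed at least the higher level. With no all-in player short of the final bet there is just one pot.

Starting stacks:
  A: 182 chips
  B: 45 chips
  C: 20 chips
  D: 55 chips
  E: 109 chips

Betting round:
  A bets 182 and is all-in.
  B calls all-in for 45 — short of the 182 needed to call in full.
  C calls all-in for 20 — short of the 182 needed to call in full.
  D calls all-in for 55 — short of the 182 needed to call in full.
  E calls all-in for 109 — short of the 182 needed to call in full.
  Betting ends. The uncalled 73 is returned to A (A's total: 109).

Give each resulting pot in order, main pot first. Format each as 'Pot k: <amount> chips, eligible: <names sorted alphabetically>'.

Pot 1: 100 chips, eligible: A, B, C, D, E
Pot 2: 100 chips, eligible: A, B, D, E
Pot 3: 30 chips, eligible: A, D, E
Pot 4: 108 chips, eligible: A, E

Derivation:
Contributions (after 73 returned to A): A=109, B=45, C=20, D=55, E=109
Pot levels (distinct totals of non-folded players): 20, 45, 55, 109
Layer 1-20: 20 each from A, B, C, D, E = 20*5 = 100 chips; eligible A, B, C, D, E
Layer 21-45: 25 each from A, B, D, E = 25*4 = 100 chips; eligible A, B, D, E
Layer 46-55: 10 each from A, D, E = 10*3 = 30 chips; eligible A, D, E
Layer 56-109: 54 each from A, E = 54*2 = 108 chips; eligible A, E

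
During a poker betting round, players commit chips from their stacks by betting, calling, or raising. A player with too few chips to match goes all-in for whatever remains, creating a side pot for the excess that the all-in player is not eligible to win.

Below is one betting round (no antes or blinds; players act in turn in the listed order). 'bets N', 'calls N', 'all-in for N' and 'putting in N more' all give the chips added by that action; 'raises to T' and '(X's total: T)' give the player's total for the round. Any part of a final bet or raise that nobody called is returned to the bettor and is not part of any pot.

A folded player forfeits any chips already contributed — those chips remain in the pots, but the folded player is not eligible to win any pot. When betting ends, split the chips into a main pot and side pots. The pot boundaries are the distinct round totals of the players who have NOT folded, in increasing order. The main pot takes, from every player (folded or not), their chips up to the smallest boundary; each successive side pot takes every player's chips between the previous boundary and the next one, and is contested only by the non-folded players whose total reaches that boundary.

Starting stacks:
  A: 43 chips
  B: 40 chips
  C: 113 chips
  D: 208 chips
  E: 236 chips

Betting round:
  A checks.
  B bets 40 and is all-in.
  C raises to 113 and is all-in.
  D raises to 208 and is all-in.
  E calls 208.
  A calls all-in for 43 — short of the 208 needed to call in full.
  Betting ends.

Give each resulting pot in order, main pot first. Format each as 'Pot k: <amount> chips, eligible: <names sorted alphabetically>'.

Pot 1: 200 chips, eligible: A, B, C, D, E
Pot 2: 12 chips, eligible: A, C, D, E
Pot 3: 210 chips, eligible: C, D, E
Pot 4: 190 chips, eligible: D, E

Derivation:
Contributions: A=43, B=40, C=113, D=208, E=208
Pot levels (distinct totals of non-folded players): 40, 43, 113, 208
Layer 1-40: 40 each from A, B, C, D, E = 40*5 = 200 chips; eligible A, B, C, D, E
Layer 41-43: 3 each from A, C, D, E = 3*4 = 12 chips; eligible A, C, D, E
Layer 44-113: 70 each from C, D, E = 70*3 = 210 chips; eligible C, D, E
Layer 114-208: 95 each from D, E = 95*2 = 190 chips; eligible D, E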